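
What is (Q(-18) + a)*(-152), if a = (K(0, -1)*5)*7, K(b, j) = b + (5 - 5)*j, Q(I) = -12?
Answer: 1824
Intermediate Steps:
K(b, j) = b (K(b, j) = b + 0*j = b + 0 = b)
a = 0 (a = (0*5)*7 = 0*7 = 0)
(Q(-18) + a)*(-152) = (-12 + 0)*(-152) = -12*(-152) = 1824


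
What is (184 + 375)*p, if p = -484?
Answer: -270556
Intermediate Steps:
(184 + 375)*p = (184 + 375)*(-484) = 559*(-484) = -270556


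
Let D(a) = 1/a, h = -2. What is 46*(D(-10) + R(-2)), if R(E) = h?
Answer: -483/5 ≈ -96.600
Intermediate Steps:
R(E) = -2
D(a) = 1/a
46*(D(-10) + R(-2)) = 46*(1/(-10) - 2) = 46*(-⅒ - 2) = 46*(-21/10) = -483/5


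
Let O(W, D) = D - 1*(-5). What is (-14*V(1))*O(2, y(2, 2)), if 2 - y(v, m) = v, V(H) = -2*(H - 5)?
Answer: -560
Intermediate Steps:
V(H) = 10 - 2*H (V(H) = -2*(-5 + H) = 10 - 2*H)
y(v, m) = 2 - v
O(W, D) = 5 + D (O(W, D) = D + 5 = 5 + D)
(-14*V(1))*O(2, y(2, 2)) = (-14*(10 - 2*1))*(5 + (2 - 1*2)) = (-14*(10 - 2))*(5 + (2 - 2)) = (-14*8)*(5 + 0) = -112*5 = -560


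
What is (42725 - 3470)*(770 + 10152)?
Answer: 428743110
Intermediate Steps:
(42725 - 3470)*(770 + 10152) = 39255*10922 = 428743110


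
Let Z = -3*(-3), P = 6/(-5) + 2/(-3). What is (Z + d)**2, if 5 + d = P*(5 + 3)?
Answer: 26896/225 ≈ 119.54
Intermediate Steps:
P = -28/15 (P = 6*(-1/5) + 2*(-1/3) = -6/5 - 2/3 = -28/15 ≈ -1.8667)
Z = 9
d = -299/15 (d = -5 - 28*(5 + 3)/15 = -5 - 28/15*8 = -5 - 224/15 = -299/15 ≈ -19.933)
(Z + d)**2 = (9 - 299/15)**2 = (-164/15)**2 = 26896/225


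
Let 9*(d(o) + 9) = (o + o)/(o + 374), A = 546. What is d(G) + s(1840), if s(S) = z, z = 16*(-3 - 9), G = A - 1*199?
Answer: -1303595/6489 ≈ -200.89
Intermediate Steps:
G = 347 (G = 546 - 1*199 = 546 - 199 = 347)
z = -192 (z = 16*(-12) = -192)
s(S) = -192
d(o) = -9 + 2*o/(9*(374 + o)) (d(o) = -9 + ((o + o)/(o + 374))/9 = -9 + ((2*o)/(374 + o))/9 = -9 + (2*o/(374 + o))/9 = -9 + 2*o/(9*(374 + o)))
d(G) + s(1840) = (-30294 - 79*347)/(9*(374 + 347)) - 192 = (⅑)*(-30294 - 27413)/721 - 192 = (⅑)*(1/721)*(-57707) - 192 = -57707/6489 - 192 = -1303595/6489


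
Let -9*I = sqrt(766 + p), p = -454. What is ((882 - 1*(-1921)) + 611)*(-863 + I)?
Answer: -2946282 - 2276*sqrt(78)/3 ≈ -2.9530e+6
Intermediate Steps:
I = -2*sqrt(78)/9 (I = -sqrt(766 - 454)/9 = -2*sqrt(78)/9 ≈ -1.9626)
((882 - 1*(-1921)) + 611)*(-863 + I) = ((882 - 1*(-1921)) + 611)*(-863 - 2*sqrt(78)/9) = ((882 + 1921) + 611)*(-863 - 2*sqrt(78)/9) = (2803 + 611)*(-863 - 2*sqrt(78)/9) = 3414*(-863 - 2*sqrt(78)/9) = -2946282 - 2276*sqrt(78)/3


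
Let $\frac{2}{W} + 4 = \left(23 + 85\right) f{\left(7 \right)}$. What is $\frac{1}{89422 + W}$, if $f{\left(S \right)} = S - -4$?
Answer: $\frac{592}{52937825} \approx 1.1183 \cdot 10^{-5}$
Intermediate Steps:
$f{\left(S \right)} = 4 + S$ ($f{\left(S \right)} = S + 4 = 4 + S$)
$W = \frac{1}{592}$ ($W = \frac{2}{-4 + \left(23 + 85\right) \left(4 + 7\right)} = \frac{2}{-4 + 108 \cdot 11} = \frac{2}{-4 + 1188} = \frac{2}{1184} = 2 \cdot \frac{1}{1184} = \frac{1}{592} \approx 0.0016892$)
$\frac{1}{89422 + W} = \frac{1}{89422 + \frac{1}{592}} = \frac{1}{\frac{52937825}{592}} = \frac{592}{52937825}$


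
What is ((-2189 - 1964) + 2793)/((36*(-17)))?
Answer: 20/9 ≈ 2.2222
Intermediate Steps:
((-2189 - 1964) + 2793)/((36*(-17))) = (-4153 + 2793)/(-612) = -1360*(-1/612) = 20/9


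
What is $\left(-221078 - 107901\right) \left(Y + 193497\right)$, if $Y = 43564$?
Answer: $-77988090719$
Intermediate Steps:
$\left(-221078 - 107901\right) \left(Y + 193497\right) = \left(-221078 - 107901\right) \left(43564 + 193497\right) = \left(-328979\right) 237061 = -77988090719$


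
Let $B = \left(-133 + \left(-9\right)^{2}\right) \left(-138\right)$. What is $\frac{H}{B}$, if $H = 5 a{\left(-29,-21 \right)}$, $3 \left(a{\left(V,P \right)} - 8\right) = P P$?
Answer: $\frac{775}{7176} \approx 0.108$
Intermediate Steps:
$a{\left(V,P \right)} = 8 + \frac{P^{2}}{3}$ ($a{\left(V,P \right)} = 8 + \frac{P P}{3} = 8 + \frac{P^{2}}{3}$)
$H = 775$ ($H = 5 \left(8 + \frac{\left(-21\right)^{2}}{3}\right) = 5 \left(8 + \frac{1}{3} \cdot 441\right) = 5 \left(8 + 147\right) = 5 \cdot 155 = 775$)
$B = 7176$ ($B = \left(-133 + 81\right) \left(-138\right) = \left(-52\right) \left(-138\right) = 7176$)
$\frac{H}{B} = \frac{775}{7176}$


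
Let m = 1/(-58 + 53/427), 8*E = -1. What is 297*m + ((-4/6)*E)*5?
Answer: -1398263/296556 ≈ -4.7150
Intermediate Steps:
E = -⅛ (E = (⅛)*(-1) = -⅛ ≈ -0.12500)
m = -427/24713 (m = 1/(-58 + 53*(1/427)) = 1/(-58 + 53/427) = 1/(-24713/427) = -427/24713 ≈ -0.017278)
297*m + ((-4/6)*E)*5 = 297*(-427/24713) + (-4/6*(-⅛))*5 = -126819/24713 + (-4*⅙*(-⅛))*5 = -126819/24713 - ⅔*(-⅛)*5 = -126819/24713 + (1/12)*5 = -126819/24713 + 5/12 = -1398263/296556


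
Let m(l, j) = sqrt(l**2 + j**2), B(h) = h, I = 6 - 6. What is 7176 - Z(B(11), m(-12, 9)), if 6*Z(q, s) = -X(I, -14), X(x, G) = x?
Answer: 7176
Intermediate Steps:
I = 0
m(l, j) = sqrt(j**2 + l**2)
Z(q, s) = 0 (Z(q, s) = (-1*0)/6 = (1/6)*0 = 0)
7176 - Z(B(11), m(-12, 9)) = 7176 - 1*0 = 7176 + 0 = 7176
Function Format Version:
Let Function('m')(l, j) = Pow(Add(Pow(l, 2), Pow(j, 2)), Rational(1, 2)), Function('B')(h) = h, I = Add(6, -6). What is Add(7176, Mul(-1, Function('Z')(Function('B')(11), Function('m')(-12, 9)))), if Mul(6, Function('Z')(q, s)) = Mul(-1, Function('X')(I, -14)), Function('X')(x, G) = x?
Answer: 7176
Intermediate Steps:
I = 0
Function('m')(l, j) = Pow(Add(Pow(j, 2), Pow(l, 2)), Rational(1, 2))
Function('Z')(q, s) = 0 (Function('Z')(q, s) = Mul(Rational(1, 6), Mul(-1, 0)) = Mul(Rational(1, 6), 0) = 0)
Add(7176, Mul(-1, Function('Z')(Function('B')(11), Function('m')(-12, 9)))) = Add(7176, Mul(-1, 0)) = Add(7176, 0) = 7176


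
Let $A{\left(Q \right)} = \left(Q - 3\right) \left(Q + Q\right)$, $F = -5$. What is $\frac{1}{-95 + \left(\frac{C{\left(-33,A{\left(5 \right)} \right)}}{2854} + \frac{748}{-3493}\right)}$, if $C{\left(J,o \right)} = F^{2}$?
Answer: $- \frac{9969022}{949104557} \approx -0.010504$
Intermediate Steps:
$A{\left(Q \right)} = 2 Q \left(-3 + Q\right)$ ($A{\left(Q \right)} = \left(-3 + Q\right) 2 Q = 2 Q \left(-3 + Q\right)$)
$C{\left(J,o \right)} = 25$ ($C{\left(J,o \right)} = \left(-5\right)^{2} = 25$)
$\frac{1}{-95 + \left(\frac{C{\left(-33,A{\left(5 \right)} \right)}}{2854} + \frac{748}{-3493}\right)} = \frac{1}{-95 + \left(\frac{25}{2854} + \frac{748}{-3493}\right)} = \frac{1}{-95 + \left(25 \cdot \frac{1}{2854} + 748 \left(- \frac{1}{3493}\right)\right)} = \frac{1}{-95 + \left(\frac{25}{2854} - \frac{748}{3493}\right)} = \frac{1}{-95 - \frac{2047467}{9969022}} = \frac{1}{- \frac{949104557}{9969022}} = - \frac{9969022}{949104557}$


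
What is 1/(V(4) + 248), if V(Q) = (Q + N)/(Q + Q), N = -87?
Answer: 8/1901 ≈ 0.0042083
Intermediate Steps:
V(Q) = (-87 + Q)/(2*Q) (V(Q) = (Q - 87)/(Q + Q) = (-87 + Q)/((2*Q)) = (-87 + Q)*(1/(2*Q)) = (-87 + Q)/(2*Q))
1/(V(4) + 248) = 1/((½)*(-87 + 4)/4 + 248) = 1/((½)*(¼)*(-83) + 248) = 1/(-83/8 + 248) = 1/(1901/8) = 8/1901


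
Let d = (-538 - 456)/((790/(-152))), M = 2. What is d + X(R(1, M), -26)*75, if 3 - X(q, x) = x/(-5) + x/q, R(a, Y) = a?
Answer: 780619/395 ≈ 1976.3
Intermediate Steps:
X(q, x) = 3 + x/5 - x/q (X(q, x) = 3 - (x/(-5) + x/q) = 3 - (x*(-⅕) + x/q) = 3 - (-x/5 + x/q) = 3 + (x/5 - x/q) = 3 + x/5 - x/q)
d = 75544/395 (d = -994/(790*(-1/152)) = -994/(-395/76) = -994*(-76/395) = 75544/395 ≈ 191.25)
d + X(R(1, M), -26)*75 = 75544/395 + (3 + (⅕)*(-26) - 1*(-26)/1)*75 = 75544/395 + (3 - 26/5 - 1*(-26)*1)*75 = 75544/395 + (3 - 26/5 + 26)*75 = 75544/395 + (119/5)*75 = 75544/395 + 1785 = 780619/395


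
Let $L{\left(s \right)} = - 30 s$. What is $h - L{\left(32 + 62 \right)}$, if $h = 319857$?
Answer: $322677$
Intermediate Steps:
$h - L{\left(32 + 62 \right)} = 319857 - - 30 \left(32 + 62\right) = 319857 - \left(-30\right) 94 = 319857 - -2820 = 319857 + 2820 = 322677$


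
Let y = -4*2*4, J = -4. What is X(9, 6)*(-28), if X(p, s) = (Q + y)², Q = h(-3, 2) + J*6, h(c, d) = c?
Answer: -97468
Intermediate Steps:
Q = -27 (Q = -3 - 4*6 = -3 - 24 = -27)
y = -32 (y = -8*4 = -32)
X(p, s) = 3481 (X(p, s) = (-27 - 32)² = (-59)² = 3481)
X(9, 6)*(-28) = 3481*(-28) = -97468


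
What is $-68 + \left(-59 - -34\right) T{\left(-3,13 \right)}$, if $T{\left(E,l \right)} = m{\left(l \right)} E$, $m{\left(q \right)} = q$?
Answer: $907$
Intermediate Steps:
$T{\left(E,l \right)} = E l$ ($T{\left(E,l \right)} = l E = E l$)
$-68 + \left(-59 - -34\right) T{\left(-3,13 \right)} = -68 + \left(-59 - -34\right) \left(\left(-3\right) 13\right) = -68 + \left(-59 + 34\right) \left(-39\right) = -68 - -975 = -68 + 975 = 907$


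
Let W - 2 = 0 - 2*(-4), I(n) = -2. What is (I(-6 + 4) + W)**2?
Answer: 64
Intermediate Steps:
W = 10 (W = 2 + (0 - 2*(-4)) = 2 + (0 + 8) = 2 + 8 = 10)
(I(-6 + 4) + W)**2 = (-2 + 10)**2 = 8**2 = 64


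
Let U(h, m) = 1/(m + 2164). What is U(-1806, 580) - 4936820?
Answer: -13546634079/2744 ≈ -4.9368e+6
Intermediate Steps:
U(h, m) = 1/(2164 + m)
U(-1806, 580) - 4936820 = 1/(2164 + 580) - 4936820 = 1/2744 - 4936820 = -13546634079/2744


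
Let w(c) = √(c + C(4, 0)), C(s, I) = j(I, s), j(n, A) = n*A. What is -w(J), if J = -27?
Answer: -3*I*√3 ≈ -5.1962*I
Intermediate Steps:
j(n, A) = A*n
C(s, I) = I*s (C(s, I) = s*I = I*s)
w(c) = √c (w(c) = √(c + 0*4) = √(c + 0) = √c)
-w(J) = -√(-27) = -3*I*√3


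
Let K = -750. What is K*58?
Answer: -43500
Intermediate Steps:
K*58 = -750*58 = -43500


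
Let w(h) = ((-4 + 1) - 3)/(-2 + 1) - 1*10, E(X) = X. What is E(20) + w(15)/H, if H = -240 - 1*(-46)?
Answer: 1942/97 ≈ 20.021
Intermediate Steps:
w(h) = -4 (w(h) = (-3 - 3)/(-1) - 10 = -6*(-1) - 10 = 6 - 10 = -4)
H = -194 (H = -240 + 46 = -194)
E(20) + w(15)/H = 20 - 4/(-194) = 20 - 4*(-1/194) = 20 + 2/97 = 1942/97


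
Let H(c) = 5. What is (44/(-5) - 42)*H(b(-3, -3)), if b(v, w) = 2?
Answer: -254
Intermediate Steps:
(44/(-5) - 42)*H(b(-3, -3)) = (44/(-5) - 42)*5 = (44*(-⅕) - 42)*5 = (-44/5 - 42)*5 = -254/5*5 = -254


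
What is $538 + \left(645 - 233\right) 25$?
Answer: $10838$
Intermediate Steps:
$538 + \left(645 - 233\right) 25 = 538 + 412 \cdot 25 = 538 + 10300 = 10838$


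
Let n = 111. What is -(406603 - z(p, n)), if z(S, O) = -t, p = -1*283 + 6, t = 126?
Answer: -406729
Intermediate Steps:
p = -277 (p = -283 + 6 = -277)
z(S, O) = -126 (z(S, O) = -1*126 = -126)
-(406603 - z(p, n)) = -(406603 - 1*(-126)) = -(406603 + 126) = -1*406729 = -406729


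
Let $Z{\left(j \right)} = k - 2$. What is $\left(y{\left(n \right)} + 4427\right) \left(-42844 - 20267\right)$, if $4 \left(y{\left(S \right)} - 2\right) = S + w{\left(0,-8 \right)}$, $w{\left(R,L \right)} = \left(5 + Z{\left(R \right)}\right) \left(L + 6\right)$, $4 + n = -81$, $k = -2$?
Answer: $- \frac{1112583819}{4} \approx -2.7815 \cdot 10^{8}$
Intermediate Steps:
$Z{\left(j \right)} = -4$ ($Z{\left(j \right)} = -2 - 2 = -4$)
$n = -85$ ($n = -4 - 81 = -85$)
$w{\left(R,L \right)} = 6 + L$ ($w{\left(R,L \right)} = \left(5 - 4\right) \left(L + 6\right) = 1 \left(6 + L\right) = 6 + L$)
$y{\left(S \right)} = \frac{3}{2} + \frac{S}{4}$ ($y{\left(S \right)} = 2 + \frac{S + \left(6 - 8\right)}{4} = 2 + \frac{S - 2}{4} = 2 + \frac{-2 + S}{4} = 2 + \left(- \frac{1}{2} + \frac{S}{4}\right) = \frac{3}{2} + \frac{S}{4}$)
$\left(y{\left(n \right)} + 4427\right) \left(-42844 - 20267\right) = \left(\left(\frac{3}{2} + \frac{1}{4} \left(-85\right)\right) + 4427\right) \left(-42844 - 20267\right) = \left(\left(\frac{3}{2} - \frac{85}{4}\right) + 4427\right) \left(-63111\right) = \left(- \frac{79}{4} + 4427\right) \left(-63111\right) = \frac{17629}{4} \left(-63111\right) = - \frac{1112583819}{4}$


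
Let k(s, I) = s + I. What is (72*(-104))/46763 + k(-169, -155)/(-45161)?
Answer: -323014356/2111863843 ≈ -0.15295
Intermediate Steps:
k(s, I) = I + s
(72*(-104))/46763 + k(-169, -155)/(-45161) = (72*(-104))/46763 + (-155 - 169)/(-45161) = -7488*1/46763 - 324*(-1/45161) = -7488/46763 + 324/45161 = -323014356/2111863843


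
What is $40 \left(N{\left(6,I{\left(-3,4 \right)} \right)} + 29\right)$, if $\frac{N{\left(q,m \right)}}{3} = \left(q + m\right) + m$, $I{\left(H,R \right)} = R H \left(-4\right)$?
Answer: $13400$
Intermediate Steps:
$I{\left(H,R \right)} = - 4 H R$ ($I{\left(H,R \right)} = H R \left(-4\right) = - 4 H R$)
$N{\left(q,m \right)} = 3 q + 6 m$ ($N{\left(q,m \right)} = 3 \left(\left(q + m\right) + m\right) = 3 \left(\left(m + q\right) + m\right) = 3 \left(q + 2 m\right) = 3 q + 6 m$)
$40 \left(N{\left(6,I{\left(-3,4 \right)} \right)} + 29\right) = 40 \left(\left(3 \cdot 6 + 6 \left(\left(-4\right) \left(-3\right) 4\right)\right) + 29\right) = 40 \left(\left(18 + 6 \cdot 48\right) + 29\right) = 40 \left(\left(18 + 288\right) + 29\right) = 40 \left(306 + 29\right) = 40 \cdot 335 = 13400$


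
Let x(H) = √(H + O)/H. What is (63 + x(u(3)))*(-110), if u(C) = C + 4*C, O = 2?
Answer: -6930 - 22*√17/3 ≈ -6960.2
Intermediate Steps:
u(C) = 5*C
x(H) = √(2 + H)/H (x(H) = √(H + 2)/H = √(2 + H)/H)
(63 + x(u(3)))*(-110) = (63 + √(2 + 5*3)/((5*3)))*(-110) = (63 + √(2 + 15)/15)*(-110) = (63 + √17/15)*(-110) = -6930 - 22*√17/3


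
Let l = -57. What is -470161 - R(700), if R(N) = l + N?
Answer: -470804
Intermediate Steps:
R(N) = -57 + N
-470161 - R(700) = -470161 - (-57 + 700) = -470161 - 1*643 = -470161 - 643 = -470804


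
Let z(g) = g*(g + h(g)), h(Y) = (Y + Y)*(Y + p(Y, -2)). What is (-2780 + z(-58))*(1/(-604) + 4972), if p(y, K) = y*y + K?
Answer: 16689577922238/151 ≈ 1.1053e+11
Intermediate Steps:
p(y, K) = K + y**2 (p(y, K) = y**2 + K = K + y**2)
h(Y) = 2*Y*(-2 + Y + Y**2) (h(Y) = (Y + Y)*(Y + (-2 + Y**2)) = (2*Y)*(-2 + Y + Y**2) = 2*Y*(-2 + Y + Y**2))
z(g) = g*(g + 2*g*(-2 + g + g**2))
(-2780 + z(-58))*(1/(-604) + 4972) = (-2780 + (-58)**2*(-3 + 2*(-58) + 2*(-58)**2))*(1/(-604) + 4972) = (-2780 + 3364*(-3 - 116 + 2*3364))*(-1/604 + 4972) = (-2780 + 3364*(-3 - 116 + 6728))*(3003087/604) = (-2780 + 3364*6609)*(3003087/604) = (-2780 + 22232676)*(3003087/604) = 22229896*(3003087/604) = 16689577922238/151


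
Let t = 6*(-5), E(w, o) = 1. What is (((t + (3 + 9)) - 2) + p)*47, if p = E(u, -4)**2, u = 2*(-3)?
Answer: -893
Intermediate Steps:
u = -6
t = -30
p = 1 (p = 1**2 = 1)
(((t + (3 + 9)) - 2) + p)*47 = (((-30 + (3 + 9)) - 2) + 1)*47 = (((-30 + 12) - 2) + 1)*47 = ((-18 - 2) + 1)*47 = (-20 + 1)*47 = -19*47 = -893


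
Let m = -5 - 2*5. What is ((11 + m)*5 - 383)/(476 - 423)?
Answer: -403/53 ≈ -7.6038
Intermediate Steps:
m = -15 (m = -5 - 10 = -15)
((11 + m)*5 - 383)/(476 - 423) = ((11 - 15)*5 - 383)/(476 - 423) = (-4*5 - 383)/53 = (-20 - 383)*(1/53) = -403*1/53 = -403/53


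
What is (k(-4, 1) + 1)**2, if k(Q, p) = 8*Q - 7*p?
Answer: 1444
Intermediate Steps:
k(Q, p) = -7*p + 8*Q
(k(-4, 1) + 1)**2 = ((-7*1 + 8*(-4)) + 1)**2 = ((-7 - 32) + 1)**2 = (-39 + 1)**2 = (-38)**2 = 1444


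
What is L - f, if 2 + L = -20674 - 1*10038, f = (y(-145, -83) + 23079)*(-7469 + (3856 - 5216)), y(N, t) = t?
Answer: 203000970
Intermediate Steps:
f = -203031684 (f = (-83 + 23079)*(-7469 + (3856 - 5216)) = 22996*(-7469 - 1360) = 22996*(-8829) = -203031684)
L = -30714 (L = -2 + (-20674 - 1*10038) = -2 + (-20674 - 10038) = -2 - 30712 = -30714)
L - f = -30714 - 1*(-203031684) = -30714 + 203031684 = 203000970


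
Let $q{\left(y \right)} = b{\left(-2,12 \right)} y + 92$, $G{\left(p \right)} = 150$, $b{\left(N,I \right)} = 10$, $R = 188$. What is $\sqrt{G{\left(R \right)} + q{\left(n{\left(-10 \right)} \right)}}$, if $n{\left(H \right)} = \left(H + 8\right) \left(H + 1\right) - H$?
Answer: $3 \sqrt{58} \approx 22.847$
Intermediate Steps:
$n{\left(H \right)} = - H + \left(1 + H\right) \left(8 + H\right)$ ($n{\left(H \right)} = \left(8 + H\right) \left(1 + H\right) - H = \left(1 + H\right) \left(8 + H\right) - H = - H + \left(1 + H\right) \left(8 + H\right)$)
$q{\left(y \right)} = 92 + 10 y$ ($q{\left(y \right)} = 10 y + 92 = 92 + 10 y$)
$\sqrt{G{\left(R \right)} + q{\left(n{\left(-10 \right)} \right)}} = \sqrt{150 + \left(92 + 10 \left(8 + \left(-10\right)^{2} + 8 \left(-10\right)\right)\right)} = \sqrt{150 + \left(92 + 10 \left(8 + 100 - 80\right)\right)} = \sqrt{150 + \left(92 + 10 \cdot 28\right)} = \sqrt{150 + \left(92 + 280\right)} = \sqrt{150 + 372} = \sqrt{522} = 3 \sqrt{58}$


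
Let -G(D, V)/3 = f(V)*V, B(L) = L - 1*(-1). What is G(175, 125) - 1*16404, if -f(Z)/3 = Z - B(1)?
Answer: 121971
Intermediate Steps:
B(L) = 1 + L (B(L) = L + 1 = 1 + L)
f(Z) = 6 - 3*Z (f(Z) = -3*(Z - (1 + 1)) = -3*(Z - 1*2) = -3*(Z - 2) = -3*(-2 + Z) = 6 - 3*Z)
G(D, V) = -3*V*(6 - 3*V) (G(D, V) = -3*(6 - 3*V)*V = -3*V*(6 - 3*V))
G(175, 125) - 1*16404 = 9*125*(-2 + 125) - 1*16404 = 9*125*123 - 16404 = 138375 - 16404 = 121971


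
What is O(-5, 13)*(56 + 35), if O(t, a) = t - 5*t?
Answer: 1820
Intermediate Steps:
O(t, a) = -4*t
O(-5, 13)*(56 + 35) = (-4*(-5))*(56 + 35) = 20*91 = 1820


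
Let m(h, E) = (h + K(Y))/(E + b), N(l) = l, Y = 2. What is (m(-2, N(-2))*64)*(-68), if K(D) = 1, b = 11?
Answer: 4352/9 ≈ 483.56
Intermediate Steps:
m(h, E) = (1 + h)/(11 + E) (m(h, E) = (h + 1)/(E + 11) = (1 + h)/(11 + E))
(m(-2, N(-2))*64)*(-68) = (((1 - 2)/(11 - 2))*64)*(-68) = ((-1/9)*64)*(-68) = (((1/9)*(-1))*64)*(-68) = -1/9*64*(-68) = -64/9*(-68) = 4352/9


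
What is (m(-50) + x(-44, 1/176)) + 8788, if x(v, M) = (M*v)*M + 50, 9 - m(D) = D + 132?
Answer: 6170559/704 ≈ 8765.0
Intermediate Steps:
m(D) = -123 - D (m(D) = 9 - (D + 132) = 9 - (132 + D) = 9 + (-132 - D) = -123 - D)
x(v, M) = 50 + v*M² (x(v, M) = v*M² + 50 = 50 + v*M²)
(m(-50) + x(-44, 1/176)) + 8788 = ((-123 - 1*(-50)) + (50 - 44*(1/176)²)) + 8788 = ((-123 + 50) + (50 - 44*(1/176)²)) + 8788 = (-73 + (50 - 44*1/30976)) + 8788 = (-73 + (50 - 1/704)) + 8788 = (-73 + 35199/704) + 8788 = -16193/704 + 8788 = 6170559/704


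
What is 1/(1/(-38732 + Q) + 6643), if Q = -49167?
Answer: 87899/583913056 ≈ 0.00015053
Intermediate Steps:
1/(1/(-38732 + Q) + 6643) = 1/(1/(-38732 - 49167) + 6643) = 1/(1/(-87899) + 6643) = 1/(-1/87899 + 6643) = 1/(583913056/87899) = 87899/583913056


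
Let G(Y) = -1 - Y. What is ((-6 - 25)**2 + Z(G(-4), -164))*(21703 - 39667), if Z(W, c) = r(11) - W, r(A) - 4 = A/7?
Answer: -121167180/7 ≈ -1.7310e+7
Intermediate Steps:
r(A) = 4 + A/7
Z(W, c) = 39/7 - W (Z(W, c) = (4 + (1/7)*11) - W = (4 + 11/7) - W = 39/7 - W)
((-6 - 25)**2 + Z(G(-4), -164))*(21703 - 39667) = ((-6 - 25)**2 + (39/7 - (-1 - 1*(-4))))*(21703 - 39667) = ((-31)**2 + (39/7 - (-1 + 4)))*(-17964) = (961 + (39/7 - 1*3))*(-17964) = (961 + (39/7 - 3))*(-17964) = (961 + 18/7)*(-17964) = (6745/7)*(-17964) = -121167180/7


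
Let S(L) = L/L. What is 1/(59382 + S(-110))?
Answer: 1/59383 ≈ 1.6840e-5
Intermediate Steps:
S(L) = 1
1/(59382 + S(-110)) = 1/(59382 + 1) = 1/59383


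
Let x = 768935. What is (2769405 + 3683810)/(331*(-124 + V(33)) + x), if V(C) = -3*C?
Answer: 6453215/695122 ≈ 9.2836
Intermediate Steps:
(2769405 + 3683810)/(331*(-124 + V(33)) + x) = (2769405 + 3683810)/(331*(-124 - 3*33) + 768935) = 6453215/(331*(-124 - 99) + 768935) = 6453215/(331*(-223) + 768935) = 6453215/(-73813 + 768935) = 6453215/695122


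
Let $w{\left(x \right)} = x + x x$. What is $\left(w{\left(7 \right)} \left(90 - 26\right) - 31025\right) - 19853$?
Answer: $-47294$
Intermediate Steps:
$w{\left(x \right)} = x + x^{2}$
$\left(w{\left(7 \right)} \left(90 - 26\right) - 31025\right) - 19853 = \left(7 \left(1 + 7\right) \left(90 - 26\right) - 31025\right) - 19853 = \left(7 \cdot 8 \cdot 64 - 31025\right) - 19853 = \left(56 \cdot 64 - 31025\right) - 19853 = \left(3584 - 31025\right) - 19853 = -27441 - 19853 = -47294$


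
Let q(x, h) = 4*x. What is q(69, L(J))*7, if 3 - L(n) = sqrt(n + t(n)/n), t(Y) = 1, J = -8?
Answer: 1932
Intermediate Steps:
L(n) = 3 - sqrt(n + 1/n)
q(69, L(J))*7 = (4*69)*7 = 276*7 = 1932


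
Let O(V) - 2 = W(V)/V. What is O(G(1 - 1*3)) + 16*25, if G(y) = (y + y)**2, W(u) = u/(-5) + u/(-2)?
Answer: 4013/10 ≈ 401.30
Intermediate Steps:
W(u) = -7*u/10 (W(u) = u*(-1/5) + u*(-1/2) = -u/5 - u/2 = -7*u/10)
G(y) = 4*y**2 (G(y) = (2*y)**2 = 4*y**2)
O(V) = 13/10 (O(V) = 2 + (-7*V/10)/V = 2 - 7/10 = 13/10)
O(G(1 - 1*3)) + 16*25 = 13/10 + 16*25 = 13/10 + 400 = 4013/10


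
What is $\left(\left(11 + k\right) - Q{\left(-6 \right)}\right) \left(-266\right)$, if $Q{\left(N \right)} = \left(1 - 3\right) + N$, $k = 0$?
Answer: $-5054$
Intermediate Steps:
$Q{\left(N \right)} = -2 + N$
$\left(\left(11 + k\right) - Q{\left(-6 \right)}\right) \left(-266\right) = \left(\left(11 + 0\right) - \left(-2 - 6\right)\right) \left(-266\right) = \left(11 - -8\right) \left(-266\right) = \left(11 + 8\right) \left(-266\right) = 19 \left(-266\right) = -5054$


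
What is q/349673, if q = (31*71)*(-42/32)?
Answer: -46221/5594768 ≈ -0.0082615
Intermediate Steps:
q = -46221/16 (q = 2201*(-42*1/32) = 2201*(-21/16) = -46221/16 ≈ -2888.8)
q/349673 = -46221/16/349673 = -46221/16*1/349673 = -46221/5594768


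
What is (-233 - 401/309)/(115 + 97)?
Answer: -683/618 ≈ -1.1052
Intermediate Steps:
(-233 - 401/309)/(115 + 97) = (-233 - 401*1/309)/212 = (-233 - 401/309)*(1/212) = -72398/309*1/212 = -683/618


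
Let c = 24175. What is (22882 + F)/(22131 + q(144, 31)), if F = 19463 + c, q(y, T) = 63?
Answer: 33260/11097 ≈ 2.9972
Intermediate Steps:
F = 43638 (F = 19463 + 24175 = 43638)
(22882 + F)/(22131 + q(144, 31)) = (22882 + 43638)/(22131 + 63) = 66520/22194 = 66520*(1/22194) = 33260/11097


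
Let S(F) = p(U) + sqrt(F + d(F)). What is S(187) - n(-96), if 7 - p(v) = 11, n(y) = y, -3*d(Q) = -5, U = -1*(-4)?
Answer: 92 + sqrt(1698)/3 ≈ 105.74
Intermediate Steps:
U = 4
d(Q) = 5/3 (d(Q) = -1/3*(-5) = 5/3)
p(v) = -4 (p(v) = 7 - 1*11 = 7 - 11 = -4)
S(F) = -4 + sqrt(5/3 + F) (S(F) = -4 + sqrt(F + 5/3) = -4 + sqrt(5/3 + F))
S(187) - n(-96) = (-4 + sqrt(15 + 9*187)/3) - 1*(-96) = (-4 + sqrt(15 + 1683)/3) + 96 = (-4 + sqrt(1698)/3) + 96 = 92 + sqrt(1698)/3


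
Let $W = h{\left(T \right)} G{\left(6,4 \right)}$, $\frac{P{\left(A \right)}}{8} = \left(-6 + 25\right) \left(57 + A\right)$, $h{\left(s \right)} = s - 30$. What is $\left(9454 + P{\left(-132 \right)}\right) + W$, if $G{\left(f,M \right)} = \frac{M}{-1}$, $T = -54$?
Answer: $-1610$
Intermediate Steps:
$h{\left(s \right)} = -30 + s$
$P{\left(A \right)} = 8664 + 152 A$ ($P{\left(A \right)} = 8 \left(-6 + 25\right) \left(57 + A\right) = 8 \cdot 19 \left(57 + A\right) = 8 \left(1083 + 19 A\right) = 8664 + 152 A$)
$G{\left(f,M \right)} = - M$ ($G{\left(f,M \right)} = M \left(-1\right) = - M$)
$W = 336$ ($W = \left(-30 - 54\right) \left(\left(-1\right) 4\right) = \left(-84\right) \left(-4\right) = 336$)
$\left(9454 + P{\left(-132 \right)}\right) + W = \left(9454 + \left(8664 + 152 \left(-132\right)\right)\right) + 336 = \left(9454 + \left(8664 - 20064\right)\right) + 336 = \left(9454 - 11400\right) + 336 = -1946 + 336 = -1610$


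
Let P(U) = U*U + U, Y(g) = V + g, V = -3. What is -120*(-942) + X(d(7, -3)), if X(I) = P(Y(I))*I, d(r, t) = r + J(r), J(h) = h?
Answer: 114888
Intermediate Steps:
Y(g) = -3 + g
P(U) = U + U**2 (P(U) = U**2 + U = U + U**2)
d(r, t) = 2*r (d(r, t) = r + r = 2*r)
X(I) = I*(-3 + I)*(-2 + I) (X(I) = ((-3 + I)*(1 + (-3 + I)))*I = ((-3 + I)*(-2 + I))*I = I*(-3 + I)*(-2 + I))
-120*(-942) + X(d(7, -3)) = -120*(-942) + (2*7)*(-3 + 2*7)*(-2 + 2*7) = 113040 + 14*(-3 + 14)*(-2 + 14) = 113040 + 14*11*12 = 113040 + 1848 = 114888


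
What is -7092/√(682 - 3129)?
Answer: 7092*I*√2447/2447 ≈ 143.37*I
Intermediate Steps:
-7092/√(682 - 3129) = -7092*(-I*√2447/2447) = -(-7092)*I*√2447/2447 = 7092*I*√2447/2447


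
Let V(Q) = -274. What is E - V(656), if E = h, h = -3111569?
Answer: -3111295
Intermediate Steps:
E = -3111569
E - V(656) = -3111569 - 1*(-274) = -3111569 + 274 = -3111295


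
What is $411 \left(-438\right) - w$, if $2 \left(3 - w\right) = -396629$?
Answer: $- \frac{756671}{2} \approx -3.7834 \cdot 10^{5}$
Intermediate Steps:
$w = \frac{396635}{2}$ ($w = 3 - - \frac{396629}{2} = 3 + \frac{396629}{2} = \frac{396635}{2} \approx 1.9832 \cdot 10^{5}$)
$411 \left(-438\right) - w = 411 \left(-438\right) - \frac{396635}{2} = -180018 - \frac{396635}{2} = - \frac{756671}{2}$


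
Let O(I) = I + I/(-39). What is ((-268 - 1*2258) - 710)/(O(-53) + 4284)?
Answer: -63102/82531 ≈ -0.76459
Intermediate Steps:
O(I) = 38*I/39 (O(I) = I + I*(-1/39) = I - I/39 = 38*I/39)
((-268 - 1*2258) - 710)/(O(-53) + 4284) = ((-268 - 1*2258) - 710)/((38/39)*(-53) + 4284) = ((-268 - 2258) - 710)/(-2014/39 + 4284) = (-2526 - 710)/(165062/39) = -3236*39/165062 = -63102/82531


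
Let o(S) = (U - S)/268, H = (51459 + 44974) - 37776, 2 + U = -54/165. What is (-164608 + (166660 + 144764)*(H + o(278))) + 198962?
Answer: 67313549248762/3685 ≈ 1.8267e+10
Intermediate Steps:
U = -128/55 (U = -2 - 54/165 = -2 - 54*1/165 = -2 - 18/55 = -128/55 ≈ -2.3273)
H = 58657 (H = 96433 - 37776 = 58657)
o(S) = -32/3685 - S/268 (o(S) = (-128/55 - S)/268 = (-128/55 - S)*(1/268) = -32/3685 - S/268)
(-164608 + (166660 + 144764)*(H + o(278))) + 198962 = (-164608 + (166660 + 144764)*(58657 + (-32/3685 - 1/268*278))) + 198962 = (-164608 + 311424*(58657 + (-32/3685 - 139/134))) + 198962 = (-164608 + 311424*(58657 - 7709/7370)) + 198962 = (-164608 + 311424*(432294381/7370)) + 198962 = (-164608 + 67313422654272/3685) + 198962 = 67312816073792/3685 + 198962 = 67313549248762/3685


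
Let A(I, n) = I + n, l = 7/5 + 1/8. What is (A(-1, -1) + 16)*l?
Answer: 427/20 ≈ 21.350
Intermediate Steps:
l = 61/40 (l = 7*(1/5) + 1*(1/8) = 7/5 + 1/8 = 61/40 ≈ 1.5250)
(A(-1, -1) + 16)*l = ((-1 - 1) + 16)*(61/40) = (-2 + 16)*(61/40) = 14*(61/40) = 427/20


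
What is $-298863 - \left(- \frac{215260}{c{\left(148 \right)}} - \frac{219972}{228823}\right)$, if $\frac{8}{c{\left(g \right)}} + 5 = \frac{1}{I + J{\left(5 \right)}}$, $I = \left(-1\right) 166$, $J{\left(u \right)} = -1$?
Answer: $- \frac{16567844755669}{38213441} \approx -4.3356 \cdot 10^{5}$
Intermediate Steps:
$I = -166$
$c{\left(g \right)} = - \frac{334}{209}$ ($c{\left(g \right)} = \frac{8}{-5 + \frac{1}{-166 - 1}} = \frac{8}{-5 + \frac{1}{-167}} = \frac{8}{-5 - \frac{1}{167}} = \frac{8}{- \frac{836}{167}} = 8 \left(- \frac{167}{836}\right) = - \frac{334}{209}$)
$-298863 - \left(- \frac{215260}{c{\left(148 \right)}} - \frac{219972}{228823}\right) = -298863 - \left(- \frac{215260}{- \frac{334}{209}} - \frac{219972}{228823}\right) = -298863 - \left(\left(-215260\right) \left(- \frac{209}{334}\right) - \frac{219972}{228823}\right) = -298863 - \left(\frac{22494670}{167} - \frac{219972}{228823}\right) = -298863 - \frac{5147261138086}{38213441} = - \frac{16567844755669}{38213441}$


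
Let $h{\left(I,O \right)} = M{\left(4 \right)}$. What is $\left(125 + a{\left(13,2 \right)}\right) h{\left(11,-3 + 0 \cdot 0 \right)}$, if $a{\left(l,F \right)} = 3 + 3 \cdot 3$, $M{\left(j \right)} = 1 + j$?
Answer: $685$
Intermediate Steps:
$a{\left(l,F \right)} = 12$ ($a{\left(l,F \right)} = 3 + 9 = 12$)
$h{\left(I,O \right)} = 5$ ($h{\left(I,O \right)} = 1 + 4 = 5$)
$\left(125 + a{\left(13,2 \right)}\right) h{\left(11,-3 + 0 \cdot 0 \right)} = \left(125 + 12\right) 5 = 137 \cdot 5 = 685$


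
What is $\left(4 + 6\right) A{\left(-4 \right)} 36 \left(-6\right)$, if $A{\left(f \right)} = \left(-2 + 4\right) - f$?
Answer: $-12960$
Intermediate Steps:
$A{\left(f \right)} = 2 - f$
$\left(4 + 6\right) A{\left(-4 \right)} 36 \left(-6\right) = \left(4 + 6\right) \left(2 - -4\right) 36 \left(-6\right) = 10 \left(2 + 4\right) 36 \left(-6\right) = 10 \cdot 6 \cdot 36 \left(-6\right) = 60 \cdot 36 \left(-6\right) = 2160 \left(-6\right) = -12960$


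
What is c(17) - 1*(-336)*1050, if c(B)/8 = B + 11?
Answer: 353024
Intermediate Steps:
c(B) = 88 + 8*B (c(B) = 8*(B + 11) = 8*(11 + B) = 88 + 8*B)
c(17) - 1*(-336)*1050 = (88 + 8*17) - 1*(-336)*1050 = (88 + 136) + 336*1050 = 224 + 352800 = 353024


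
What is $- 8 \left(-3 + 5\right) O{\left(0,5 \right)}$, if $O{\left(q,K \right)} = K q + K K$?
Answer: $-400$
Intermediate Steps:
$O{\left(q,K \right)} = K^{2} + K q$ ($O{\left(q,K \right)} = K q + K^{2} = K^{2} + K q$)
$- 8 \left(-3 + 5\right) O{\left(0,5 \right)} = - 8 \left(-3 + 5\right) 5 \left(5 + 0\right) = \left(-8\right) 2 \cdot 5 \cdot 5 = \left(-16\right) 25 = -400$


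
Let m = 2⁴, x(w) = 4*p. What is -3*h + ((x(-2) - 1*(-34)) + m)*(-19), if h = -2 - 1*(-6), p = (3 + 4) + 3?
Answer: -1722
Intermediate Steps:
p = 10 (p = 7 + 3 = 10)
x(w) = 40 (x(w) = 4*10 = 40)
m = 16
h = 4 (h = -2 + 6 = 4)
-3*h + ((x(-2) - 1*(-34)) + m)*(-19) = -3*4 + ((40 - 1*(-34)) + 16)*(-19) = -12 + ((40 + 34) + 16)*(-19) = -12 + (74 + 16)*(-19) = -12 + 90*(-19) = -12 - 1710 = -1722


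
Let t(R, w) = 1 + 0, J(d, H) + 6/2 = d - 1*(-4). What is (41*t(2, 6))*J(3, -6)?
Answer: 164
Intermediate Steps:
J(d, H) = 1 + d (J(d, H) = -3 + (d - 1*(-4)) = -3 + (d + 4) = -3 + (4 + d) = 1 + d)
t(R, w) = 1
(41*t(2, 6))*J(3, -6) = (41*1)*(1 + 3) = 41*4 = 164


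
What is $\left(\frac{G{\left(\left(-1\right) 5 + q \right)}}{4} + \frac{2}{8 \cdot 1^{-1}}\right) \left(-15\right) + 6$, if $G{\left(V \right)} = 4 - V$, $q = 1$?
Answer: $- \frac{111}{4} \approx -27.75$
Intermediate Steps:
$\left(\frac{G{\left(\left(-1\right) 5 + q \right)}}{4} + \frac{2}{8 \cdot 1^{-1}}\right) \left(-15\right) + 6 = \left(\frac{4 - \left(\left(-1\right) 5 + 1\right)}{4} + \frac{2}{8 \cdot 1^{-1}}\right) \left(-15\right) + 6 = \left(\left(4 - \left(-5 + 1\right)\right) \frac{1}{4} + \frac{2}{8 \cdot 1}\right) \left(-15\right) + 6 = \left(\left(4 - -4\right) \frac{1}{4} + \frac{2}{8}\right) \left(-15\right) + 6 = \left(\left(4 + 4\right) \frac{1}{4} + 2 \cdot \frac{1}{8}\right) \left(-15\right) + 6 = \left(8 \cdot \frac{1}{4} + \frac{1}{4}\right) \left(-15\right) + 6 = \left(2 + \frac{1}{4}\right) \left(-15\right) + 6 = \frac{9}{4} \left(-15\right) + 6 = - \frac{135}{4} + 6 = - \frac{111}{4}$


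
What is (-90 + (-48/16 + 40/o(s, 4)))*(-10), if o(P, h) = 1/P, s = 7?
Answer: -1870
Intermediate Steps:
(-90 + (-48/16 + 40/o(s, 4)))*(-10) = (-90 + (-48/16 + 40/(1/7)))*(-10) = (-90 + (-48*1/16 + 40/(⅐)))*(-10) = (-90 + (-3 + 40*7))*(-10) = (-90 + (-3 + 280))*(-10) = (-90 + 277)*(-10) = 187*(-10) = -1870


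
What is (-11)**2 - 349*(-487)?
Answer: 170084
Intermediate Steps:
(-11)**2 - 349*(-487) = 121 + 169963 = 170084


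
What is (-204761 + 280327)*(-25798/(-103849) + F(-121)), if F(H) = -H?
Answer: 951491329282/103849 ≈ 9.1623e+6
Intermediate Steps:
(-204761 + 280327)*(-25798/(-103849) + F(-121)) = (-204761 + 280327)*(-25798/(-103849) - 1*(-121)) = 75566*(-25798*(-1/103849) + 121) = 75566*(25798/103849 + 121) = 75566*(12591527/103849) = 951491329282/103849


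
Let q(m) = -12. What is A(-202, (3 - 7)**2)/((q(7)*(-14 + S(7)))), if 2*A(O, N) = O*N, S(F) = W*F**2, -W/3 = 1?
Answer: -404/483 ≈ -0.83644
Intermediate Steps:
W = -3 (W = -3*1 = -3)
S(F) = -3*F**2
A(O, N) = N*O/2 (A(O, N) = (O*N)/2 = (N*O)/2 = N*O/2)
A(-202, (3 - 7)**2)/((q(7)*(-14 + S(7)))) = ((1/2)*(3 - 7)**2*(-202))/((-12*(-14 - 3*7**2))) = ((1/2)*(-4)**2*(-202))/((-12*(-14 - 3*49))) = ((1/2)*16*(-202))/((-12*(-14 - 147))) = -1616/((-12*(-161))) = -1616/1932 = -1616*1/1932 = -404/483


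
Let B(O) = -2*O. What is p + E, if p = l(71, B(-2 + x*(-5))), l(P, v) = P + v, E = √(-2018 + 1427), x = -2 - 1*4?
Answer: 15 + I*√591 ≈ 15.0 + 24.31*I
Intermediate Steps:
x = -6 (x = -2 - 4 = -6)
E = I*√591 (E = √(-591) = I*√591 ≈ 24.31*I)
p = 15 (p = 71 - 2*(-2 - 6*(-5)) = 71 - 2*(-2 + 30) = 71 - 2*28 = 71 - 56 = 15)
p + E = 15 + I*√591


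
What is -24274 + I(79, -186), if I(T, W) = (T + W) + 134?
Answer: -24247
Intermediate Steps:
I(T, W) = 134 + T + W
-24274 + I(79, -186) = -24274 + (134 + 79 - 186) = -24274 + 27 = -24247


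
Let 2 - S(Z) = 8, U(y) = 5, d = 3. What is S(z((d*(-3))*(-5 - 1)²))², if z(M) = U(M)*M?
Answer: 36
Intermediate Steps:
z(M) = 5*M
S(Z) = -6 (S(Z) = 2 - 1*8 = 2 - 8 = -6)
S(z((d*(-3))*(-5 - 1)²))² = (-6)² = 36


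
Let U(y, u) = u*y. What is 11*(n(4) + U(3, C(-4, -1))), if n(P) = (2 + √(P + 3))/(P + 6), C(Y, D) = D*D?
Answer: 176/5 + 11*√7/10 ≈ 38.110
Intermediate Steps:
C(Y, D) = D²
n(P) = (2 + √(3 + P))/(6 + P)
11*(n(4) + U(3, C(-4, -1))) = 11*((2 + √(3 + 4))/(6 + 4) + (-1)²*3) = 11*((2 + √7)/10 + 1*3) = 11*((2 + √7)/10 + 3) = 11*((⅕ + √7/10) + 3) = 11*(16/5 + √7/10) = 176/5 + 11*√7/10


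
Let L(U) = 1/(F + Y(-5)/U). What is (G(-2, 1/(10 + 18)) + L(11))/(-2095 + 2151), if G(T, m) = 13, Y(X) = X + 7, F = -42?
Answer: 5969/25760 ≈ 0.23172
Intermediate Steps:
Y(X) = 7 + X
L(U) = 1/(-42 + 2/U) (L(U) = 1/(-42 + (7 - 5)/U) = 1/(-42 + 2/U))
(G(-2, 1/(10 + 18)) + L(11))/(-2095 + 2151) = (13 - 1*11/(-2 + 42*11))/(-2095 + 2151) = (13 - 1*11/(-2 + 462))/56 = (13 - 1*11/460)*(1/56) = (13 - 1*11*1/460)*(1/56) = (13 - 11/460)*(1/56) = (5969/460)*(1/56) = 5969/25760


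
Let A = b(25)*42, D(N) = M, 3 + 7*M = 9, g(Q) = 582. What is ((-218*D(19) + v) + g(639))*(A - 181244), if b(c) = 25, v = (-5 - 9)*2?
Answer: -66156940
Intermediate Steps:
v = -28 (v = -14*2 = -28)
M = 6/7 (M = -3/7 + (⅐)*9 = -3/7 + 9/7 = 6/7 ≈ 0.85714)
D(N) = 6/7
A = 1050 (A = 25*42 = 1050)
((-218*D(19) + v) + g(639))*(A - 181244) = ((-218*6/7 - 28) + 582)*(1050 - 181244) = ((-1308/7 - 28) + 582)*(-180194) = (-1504/7 + 582)*(-180194) = (2570/7)*(-180194) = -66156940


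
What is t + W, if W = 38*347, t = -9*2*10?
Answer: 13006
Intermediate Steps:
t = -180 (t = -18*10 = -180)
W = 13186
t + W = -180 + 13186 = 13006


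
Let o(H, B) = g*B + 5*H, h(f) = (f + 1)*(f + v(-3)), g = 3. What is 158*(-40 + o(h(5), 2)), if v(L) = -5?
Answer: -5372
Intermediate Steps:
h(f) = (1 + f)*(-5 + f) (h(f) = (f + 1)*(f - 5) = (1 + f)*(-5 + f))
o(H, B) = 3*B + 5*H
158*(-40 + o(h(5), 2)) = 158*(-40 + (3*2 + 5*(-5 + 5**2 - 4*5))) = 158*(-40 + (6 + 5*(-5 + 25 - 20))) = 158*(-40 + (6 + 5*0)) = 158*(-40 + (6 + 0)) = 158*(-40 + 6) = 158*(-34) = -5372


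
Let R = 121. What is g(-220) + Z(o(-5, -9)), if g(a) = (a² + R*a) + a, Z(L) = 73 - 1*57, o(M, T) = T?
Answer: 21576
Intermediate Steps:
Z(L) = 16 (Z(L) = 73 - 57 = 16)
g(a) = a² + 122*a (g(a) = (a² + 121*a) + a = a² + 122*a)
g(-220) + Z(o(-5, -9)) = -220*(122 - 220) + 16 = -220*(-98) + 16 = 21560 + 16 = 21576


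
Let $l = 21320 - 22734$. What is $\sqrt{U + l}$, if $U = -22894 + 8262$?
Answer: $i \sqrt{16046} \approx 126.67 i$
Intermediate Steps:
$l = -1414$ ($l = 21320 - 22734 = -1414$)
$U = -14632$
$\sqrt{U + l} = \sqrt{-14632 - 1414} = \sqrt{-16046} = i \sqrt{16046}$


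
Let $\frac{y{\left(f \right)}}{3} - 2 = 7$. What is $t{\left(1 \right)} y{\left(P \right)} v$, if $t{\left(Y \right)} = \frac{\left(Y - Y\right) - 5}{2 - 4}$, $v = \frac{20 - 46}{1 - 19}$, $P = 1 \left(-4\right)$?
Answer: $\frac{195}{2} \approx 97.5$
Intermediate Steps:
$P = -4$
$v = \frac{13}{9}$ ($v = - \frac{26}{-18} = \left(-26\right) \left(- \frac{1}{18}\right) = \frac{13}{9} \approx 1.4444$)
$y{\left(f \right)} = 27$ ($y{\left(f \right)} = 6 + 3 \cdot 7 = 6 + 21 = 27$)
$t{\left(Y \right)} = \frac{5}{2}$ ($t{\left(Y \right)} = \frac{0 - 5}{-2} = \left(-5\right) \left(- \frac{1}{2}\right) = \frac{5}{2}$)
$t{\left(1 \right)} y{\left(P \right)} v = \frac{5}{2} \cdot 27 \cdot \frac{13}{9} = \frac{135}{2} \cdot \frac{13}{9} = \frac{195}{2}$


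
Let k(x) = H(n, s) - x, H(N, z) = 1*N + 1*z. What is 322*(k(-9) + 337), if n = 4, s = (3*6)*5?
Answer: 141680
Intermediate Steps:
s = 90 (s = 18*5 = 90)
H(N, z) = N + z
k(x) = 94 - x (k(x) = (4 + 90) - x = 94 - x)
322*(k(-9) + 337) = 322*((94 - 1*(-9)) + 337) = 322*((94 + 9) + 337) = 322*(103 + 337) = 322*440 = 141680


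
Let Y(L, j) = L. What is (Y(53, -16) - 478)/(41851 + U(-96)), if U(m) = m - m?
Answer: -425/41851 ≈ -0.010155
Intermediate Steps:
U(m) = 0
(Y(53, -16) - 478)/(41851 + U(-96)) = (53 - 478)/(41851 + 0) = -425/41851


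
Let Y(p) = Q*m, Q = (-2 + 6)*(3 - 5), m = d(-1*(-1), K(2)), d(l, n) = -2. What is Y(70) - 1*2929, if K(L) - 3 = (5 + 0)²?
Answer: -2913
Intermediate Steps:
K(L) = 28 (K(L) = 3 + (5 + 0)² = 3 + 5² = 3 + 25 = 28)
m = -2
Q = -8 (Q = 4*(-2) = -8)
Y(p) = 16 (Y(p) = -8*(-2) = 16)
Y(70) - 1*2929 = 16 - 1*2929 = 16 - 2929 = -2913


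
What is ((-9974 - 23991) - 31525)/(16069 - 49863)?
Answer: 32745/16897 ≈ 1.9379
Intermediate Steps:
((-9974 - 23991) - 31525)/(16069 - 49863) = (-33965 - 31525)/(-33794) = -65490*(-1/33794) = 32745/16897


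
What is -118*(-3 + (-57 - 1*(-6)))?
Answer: 6372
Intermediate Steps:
-118*(-3 + (-57 - 1*(-6))) = -118*(-3 + (-57 + 6)) = -118*(-3 - 51) = -118*(-54) = 6372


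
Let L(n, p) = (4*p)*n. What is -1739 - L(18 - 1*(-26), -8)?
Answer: -331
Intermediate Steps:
L(n, p) = 4*n*p
-1739 - L(18 - 1*(-26), -8) = -1739 - 4*(18 - 1*(-26))*(-8) = -1739 - 4*(18 + 26)*(-8) = -1739 - 4*44*(-8) = -1739 - 1*(-1408) = -1739 + 1408 = -331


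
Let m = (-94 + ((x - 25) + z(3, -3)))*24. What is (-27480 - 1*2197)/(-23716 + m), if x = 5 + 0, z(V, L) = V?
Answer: 29677/26380 ≈ 1.1250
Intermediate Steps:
x = 5
m = -2664 (m = (-94 + ((5 - 25) + 3))*24 = (-94 + (-20 + 3))*24 = (-94 - 17)*24 = -111*24 = -2664)
(-27480 - 1*2197)/(-23716 + m) = (-27480 - 1*2197)/(-23716 - 2664) = (-27480 - 2197)/(-26380) = -29677*(-1/26380) = 29677/26380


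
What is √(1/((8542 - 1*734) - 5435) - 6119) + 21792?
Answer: 21792 + I*√34456875978/2373 ≈ 21792.0 + 78.224*I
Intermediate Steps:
√(1/((8542 - 1*734) - 5435) - 6119) + 21792 = √(1/((8542 - 734) - 5435) - 6119) + 21792 = √(1/(7808 - 5435) - 6119) + 21792 = √(1/2373 - 6119) + 21792 = √(-14520386/2373) + 21792 = I*√34456875978/2373 + 21792 = 21792 + I*√34456875978/2373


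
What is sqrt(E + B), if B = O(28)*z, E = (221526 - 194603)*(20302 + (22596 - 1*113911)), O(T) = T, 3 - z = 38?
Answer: I*sqrt(1911883979) ≈ 43725.0*I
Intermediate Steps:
z = -35 (z = 3 - 1*38 = 3 - 38 = -35)
E = -1911882999 (E = 26923*(20302 + (22596 - 113911)) = 26923*(20302 - 91315) = 26923*(-71013) = -1911882999)
B = -980 (B = 28*(-35) = -980)
sqrt(E + B) = sqrt(-1911882999 - 980) = sqrt(-1911883979) = I*sqrt(1911883979)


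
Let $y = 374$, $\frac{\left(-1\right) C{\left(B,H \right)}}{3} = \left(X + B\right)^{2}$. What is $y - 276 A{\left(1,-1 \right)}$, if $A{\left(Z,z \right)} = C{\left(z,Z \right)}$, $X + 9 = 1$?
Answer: $67442$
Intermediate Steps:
$X = -8$ ($X = -9 + 1 = -8$)
$C{\left(B,H \right)} = - 3 \left(-8 + B\right)^{2}$
$A{\left(Z,z \right)} = - 3 \left(-8 + z\right)^{2}$
$y - 276 A{\left(1,-1 \right)} = 374 - 276 \left(- 3 \left(-8 - 1\right)^{2}\right) = 374 - 276 \left(- 3 \left(-9\right)^{2}\right) = 374 - 276 \left(\left(-3\right) 81\right) = 374 - -67068 = 374 + 67068 = 67442$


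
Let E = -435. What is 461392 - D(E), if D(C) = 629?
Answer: 460763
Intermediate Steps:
461392 - D(E) = 461392 - 1*629 = 461392 - 629 = 460763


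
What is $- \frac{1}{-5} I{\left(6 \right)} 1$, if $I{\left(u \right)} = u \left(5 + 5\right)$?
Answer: $12$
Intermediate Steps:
$I{\left(u \right)} = 10 u$ ($I{\left(u \right)} = u 10 = 10 u$)
$- \frac{1}{-5} I{\left(6 \right)} 1 = - \frac{1}{-5} \cdot 10 \cdot 6 \cdot 1 = \left(-1\right) \left(- \frac{1}{5}\right) 60 \cdot 1 = \frac{1}{5} \cdot 60 \cdot 1 = 12 \cdot 1 = 12$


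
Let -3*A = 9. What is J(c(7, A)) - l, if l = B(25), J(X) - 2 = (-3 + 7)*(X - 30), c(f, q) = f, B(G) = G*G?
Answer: -715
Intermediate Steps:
B(G) = G²
A = -3 (A = -⅓*9 = -3)
J(X) = -118 + 4*X (J(X) = 2 + (-3 + 7)*(X - 30) = 2 + 4*(-30 + X) = 2 + (-120 + 4*X) = -118 + 4*X)
l = 625 (l = 25² = 625)
J(c(7, A)) - l = (-118 + 4*7) - 1*625 = (-118 + 28) - 625 = -90 - 625 = -715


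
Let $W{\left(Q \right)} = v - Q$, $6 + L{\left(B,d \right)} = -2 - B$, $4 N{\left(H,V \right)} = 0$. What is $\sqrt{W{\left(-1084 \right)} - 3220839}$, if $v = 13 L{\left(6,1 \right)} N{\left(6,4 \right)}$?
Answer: $i \sqrt{3219755} \approx 1794.4 i$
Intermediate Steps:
$N{\left(H,V \right)} = 0$ ($N{\left(H,V \right)} = \frac{1}{4} \cdot 0 = 0$)
$L{\left(B,d \right)} = -8 - B$ ($L{\left(B,d \right)} = -6 - \left(2 + B\right) = -8 - B$)
$v = 0$ ($v = 13 \left(-8 - 6\right) 0 = 13 \left(-14\right) 0 = \left(-182\right) 0 = 0$)
$W{\left(Q \right)} = - Q$ ($W{\left(Q \right)} = 0 - Q = - Q$)
$\sqrt{W{\left(-1084 \right)} - 3220839} = \sqrt{\left(-1\right) \left(-1084\right) - 3220839} = \sqrt{1084 - 3220839} = \sqrt{-3219755} = i \sqrt{3219755}$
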